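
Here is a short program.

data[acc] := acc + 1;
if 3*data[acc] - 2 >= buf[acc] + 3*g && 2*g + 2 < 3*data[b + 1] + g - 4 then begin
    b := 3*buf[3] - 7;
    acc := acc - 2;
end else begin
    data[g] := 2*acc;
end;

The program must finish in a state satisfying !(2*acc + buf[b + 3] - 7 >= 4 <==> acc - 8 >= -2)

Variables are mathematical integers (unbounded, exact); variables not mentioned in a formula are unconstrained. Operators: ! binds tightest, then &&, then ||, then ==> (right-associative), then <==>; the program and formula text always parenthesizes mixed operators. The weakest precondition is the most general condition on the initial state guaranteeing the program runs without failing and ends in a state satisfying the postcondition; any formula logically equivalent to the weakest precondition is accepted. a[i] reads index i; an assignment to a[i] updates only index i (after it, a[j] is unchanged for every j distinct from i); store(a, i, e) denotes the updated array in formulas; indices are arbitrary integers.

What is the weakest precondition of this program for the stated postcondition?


Working backward. After the program, the postcondition !(2*acc + buf[b + 3] - 7 >= 4 <==> acc - 8 >= -2) must hold; in canonical form it is !(buf[b + 3] + 2*acc >= 11 <==> acc >= 6).
Then branch requires !(buf[3*buf[3] - 4] + 2*acc >= 15 <==> acc >= 8); else branch requires !(buf[b + 3] + 2*acc >= 11 <==> acc >= 6).
Before the if: ((3*data[acc] >= buf[acc] + 3*g + 2 && g < 3*data[b + 1] - 6) ==> (!(buf[3*buf[3] - 4] + 2*acc >= 15 <==> acc >= 8))) && ((!(3*data[acc] >= buf[acc] + 3*g + 2 && g < 3*data[b + 1] - 6)) ==> (!(buf[b + 3] + 2*acc >= 11 <==> acc >= 6)))
Before data[acc] := acc + 1: ((3*store(data, acc, acc + 1)[acc] >= buf[acc] + 3*g + 2 && g < 3*store(data, acc, acc + 1)[b + 1] - 6) ==> (!(buf[3*buf[3] - 4] + 2*acc >= 15 <==> acc >= 8))) && ((!(3*store(data, acc, acc + 1)[acc] >= buf[acc] + 3*g + 2 && g < 3*store(data, acc, acc + 1)[b + 1] - 6)) ==> (!(buf[b + 3] + 2*acc >= 11 <==> acc >= 6)))
Answer: WP = ((3*store(data, acc, acc + 1)[acc] >= buf[acc] + 3*g + 2 && g < 3*store(data, acc, acc + 1)[b + 1] - 6) ==> (!(buf[3*buf[3] - 4] + 2*acc >= 15 <==> acc >= 8))) && ((!(3*store(data, acc, acc + 1)[acc] >= buf[acc] + 3*g + 2 && g < 3*store(data, acc, acc + 1)[b + 1] - 6)) ==> (!(buf[b + 3] + 2*acc >= 11 <==> acc >= 6)))


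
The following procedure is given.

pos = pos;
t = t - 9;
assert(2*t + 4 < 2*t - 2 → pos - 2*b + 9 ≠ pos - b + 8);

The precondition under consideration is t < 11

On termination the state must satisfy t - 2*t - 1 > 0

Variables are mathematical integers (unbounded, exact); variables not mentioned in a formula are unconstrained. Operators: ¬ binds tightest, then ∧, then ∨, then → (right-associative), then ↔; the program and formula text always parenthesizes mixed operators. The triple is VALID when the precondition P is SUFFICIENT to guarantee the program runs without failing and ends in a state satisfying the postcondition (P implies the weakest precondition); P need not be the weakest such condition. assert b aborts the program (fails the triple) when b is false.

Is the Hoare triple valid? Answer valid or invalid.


Working backward. After the program, the postcondition t - 2*t - 1 > 0 must hold; in canonical form it is t < -1.
Before assert 2*t + 4 < 2*t - 2 → pos - 2*b + 9 ≠ pos - b + 8: t < -1
Before t := t - 9: t < 8
Before pos := pos: t < 8
The weakest precondition is t < 8.
Check whether t < 11 implies it.
Countermodel: at the initial state t = 8, the precondition holds but the weakest precondition fails.
Answer: invalid


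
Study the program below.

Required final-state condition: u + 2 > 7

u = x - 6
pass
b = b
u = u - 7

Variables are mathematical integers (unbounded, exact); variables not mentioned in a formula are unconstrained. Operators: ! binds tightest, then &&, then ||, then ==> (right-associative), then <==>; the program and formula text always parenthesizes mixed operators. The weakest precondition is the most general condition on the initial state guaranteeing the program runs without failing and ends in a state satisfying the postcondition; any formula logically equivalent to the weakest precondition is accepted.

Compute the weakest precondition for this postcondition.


Working backward. After the program, the postcondition u + 2 > 7 must hold; in canonical form it is u > 5.
Before u := u - 7: u > 12
Before b := b: u > 12
Before skip: u > 12
Before u := x - 6: x > 18
Answer: WP = x > 18


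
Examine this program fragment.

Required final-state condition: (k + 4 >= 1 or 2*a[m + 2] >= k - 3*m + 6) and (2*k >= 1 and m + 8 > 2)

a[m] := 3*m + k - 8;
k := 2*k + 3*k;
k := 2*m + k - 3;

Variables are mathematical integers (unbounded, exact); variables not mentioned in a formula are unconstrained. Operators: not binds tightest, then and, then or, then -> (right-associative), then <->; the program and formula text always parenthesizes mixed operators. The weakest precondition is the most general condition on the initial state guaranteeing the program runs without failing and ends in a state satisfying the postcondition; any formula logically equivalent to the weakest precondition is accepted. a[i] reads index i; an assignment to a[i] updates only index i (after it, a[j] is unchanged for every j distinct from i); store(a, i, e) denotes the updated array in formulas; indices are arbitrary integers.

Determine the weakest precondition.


Working backward. After the program, the postcondition (k + 4 >= 1 or 2*a[m + 2] >= k - 3*m + 6) and (2*k >= 1 and m + 8 > 2) must hold; in canonical form it is (k >= -3 or 2*a[m + 2] + 3*m >= k + 6) and 2*k >= 1 and m > -6.
Before k := 2*m + k - 3: (k + 2*m >= 0 or 2*a[m + 2] + m >= k + 3) and 2*k + 4*m >= 7 and m > -6
Before k := 2*k + 3*k: (5*k + 2*m >= 0 or 2*a[m + 2] + m >= 5*k + 3) and 10*k + 4*m >= 7 and m > -6
Before a[m] := 3*m + k - 8: (5*k + 2*m >= 0 or 2*store(a, m, k + 3*m - 8)[m + 2] + m >= 5*k + 3) and 10*k + 4*m >= 7 and m > -6
Answer: WP = (5*k + 2*m >= 0 or 2*store(a, m, k + 3*m - 8)[m + 2] + m >= 5*k + 3) and 10*k + 4*m >= 7 and m > -6


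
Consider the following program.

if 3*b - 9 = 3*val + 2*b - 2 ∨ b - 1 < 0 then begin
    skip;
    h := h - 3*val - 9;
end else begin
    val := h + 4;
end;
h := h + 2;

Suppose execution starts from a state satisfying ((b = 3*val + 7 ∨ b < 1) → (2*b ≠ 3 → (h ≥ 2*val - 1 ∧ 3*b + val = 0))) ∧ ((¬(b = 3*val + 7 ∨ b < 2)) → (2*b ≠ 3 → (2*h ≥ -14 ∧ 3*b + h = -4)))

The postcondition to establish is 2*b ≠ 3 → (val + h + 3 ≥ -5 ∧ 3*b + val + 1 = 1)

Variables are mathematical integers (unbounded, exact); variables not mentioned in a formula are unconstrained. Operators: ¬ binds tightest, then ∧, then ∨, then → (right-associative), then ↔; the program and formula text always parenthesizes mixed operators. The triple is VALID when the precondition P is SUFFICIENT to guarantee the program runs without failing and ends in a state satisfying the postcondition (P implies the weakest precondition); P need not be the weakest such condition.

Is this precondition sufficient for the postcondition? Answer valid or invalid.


Working backward. After the program, the postcondition 2*b ≠ 3 → (val + h + 3 ≥ -5 ∧ 3*b + val + 1 = 1) must hold; in canonical form it is 2*b ≠ 3 → (h + val ≥ -8 ∧ 3*b + val = 0).
Before h := h + 2: 2*b ≠ 3 → (h + val ≥ -10 ∧ 3*b + val = 0)
Then branch requires 2*b ≠ 3 → (h ≥ 2*val - 1 ∧ 3*b + val = 0); else branch requires 2*b ≠ 3 → (2*h ≥ -14 ∧ 3*b + h = -4).
Before the if: ((b = 3*val + 7 ∨ b < 1) → (2*b ≠ 3 → (h ≥ 2*val - 1 ∧ 3*b + val = 0))) ∧ ((¬(b = 3*val + 7 ∨ b < 1)) → (2*b ≠ 3 → (2*h ≥ -14 ∧ 3*b + h = -4)))
The weakest precondition is ((b = 3*val + 7 ∨ b < 1) → (2*b ≠ 3 → (h ≥ 2*val - 1 ∧ 3*b + val = 0))) ∧ ((¬(b = 3*val + 7 ∨ b < 1)) → (2*b ≠ 3 → (2*h ≥ -14 ∧ 3*b + h = -4))).
Check whether ((b = 3*val + 7 ∨ b < 1) → (2*b ≠ 3 → (h ≥ 2*val - 1 ∧ 3*b + val = 0))) ∧ ((¬(b = 3*val + 7 ∨ b < 2)) → (2*b ≠ 3 → (2*h ≥ -14 ∧ 3*b + h = -4))) implies it.
Countermodel: at the initial state b = 1, h = 0, val = -3, the precondition holds but the weakest precondition fails.
Answer: invalid


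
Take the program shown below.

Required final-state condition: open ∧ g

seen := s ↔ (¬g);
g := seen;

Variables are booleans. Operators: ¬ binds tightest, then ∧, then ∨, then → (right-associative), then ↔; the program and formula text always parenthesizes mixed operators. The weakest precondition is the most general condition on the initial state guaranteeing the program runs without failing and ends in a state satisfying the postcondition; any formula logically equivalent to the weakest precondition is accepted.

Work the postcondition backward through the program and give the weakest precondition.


Working backward. After the program, open ∧ g must hold.
Before g := seen: open ∧ seen
Before seen := s ↔ (¬g): open ∧ (s ↔ (¬g))
Answer: WP = open ∧ (s ↔ (¬g))


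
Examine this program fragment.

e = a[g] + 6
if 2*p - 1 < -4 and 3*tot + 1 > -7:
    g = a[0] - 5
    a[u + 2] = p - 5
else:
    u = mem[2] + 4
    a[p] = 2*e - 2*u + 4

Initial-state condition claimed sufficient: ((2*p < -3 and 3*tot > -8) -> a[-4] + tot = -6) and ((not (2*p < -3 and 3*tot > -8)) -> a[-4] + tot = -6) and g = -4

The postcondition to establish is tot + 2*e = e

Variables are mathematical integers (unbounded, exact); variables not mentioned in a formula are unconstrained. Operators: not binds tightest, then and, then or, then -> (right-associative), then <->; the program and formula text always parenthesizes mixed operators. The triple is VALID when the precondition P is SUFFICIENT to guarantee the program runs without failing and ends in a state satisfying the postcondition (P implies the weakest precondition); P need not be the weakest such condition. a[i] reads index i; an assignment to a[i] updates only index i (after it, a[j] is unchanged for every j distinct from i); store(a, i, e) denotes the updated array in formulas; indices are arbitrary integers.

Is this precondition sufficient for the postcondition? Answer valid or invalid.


Working backward. After the program, the postcondition tot + 2*e = e must hold; in canonical form it is e + tot = 0.
Then branch requires e + tot = 0; else branch requires e + tot = 0.
Before the if: ((2*p < -3 and 3*tot > -8) -> e + tot = 0) and ((not (2*p < -3 and 3*tot > -8)) -> e + tot = 0)
Before e := a[g] + 6: ((2*p < -3 and 3*tot > -8) -> a[g] + tot = -6) and ((not (2*p < -3 and 3*tot > -8)) -> a[g] + tot = -6)
The weakest precondition is ((2*p < -3 and 3*tot > -8) -> a[g] + tot = -6) and ((not (2*p < -3 and 3*tot > -8)) -> a[g] + tot = -6).
Check whether ((2*p < -3 and 3*tot > -8) -> a[-4] + tot = -6) and ((not (2*p < -3 and 3*tot > -8)) -> a[-4] + tot = -6) and g = -4 implies it.
Every state satisfying the precondition satisfies the weakest precondition: the implication holds.
Answer: valid


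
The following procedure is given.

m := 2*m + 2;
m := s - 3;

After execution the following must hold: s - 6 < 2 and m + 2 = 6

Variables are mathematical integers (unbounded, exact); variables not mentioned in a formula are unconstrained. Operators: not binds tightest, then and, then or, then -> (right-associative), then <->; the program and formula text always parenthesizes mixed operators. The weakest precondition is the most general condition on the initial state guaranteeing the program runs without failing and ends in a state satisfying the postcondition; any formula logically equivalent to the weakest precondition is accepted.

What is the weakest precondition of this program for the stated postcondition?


Working backward. After the program, the postcondition s - 6 < 2 and m + 2 = 6 must hold; in canonical form it is s < 8 and m = 4.
Before m := s - 3: s < 8 and s = 7
Before m := 2*m + 2: s < 8 and s = 7
Answer: WP = s < 8 and s = 7


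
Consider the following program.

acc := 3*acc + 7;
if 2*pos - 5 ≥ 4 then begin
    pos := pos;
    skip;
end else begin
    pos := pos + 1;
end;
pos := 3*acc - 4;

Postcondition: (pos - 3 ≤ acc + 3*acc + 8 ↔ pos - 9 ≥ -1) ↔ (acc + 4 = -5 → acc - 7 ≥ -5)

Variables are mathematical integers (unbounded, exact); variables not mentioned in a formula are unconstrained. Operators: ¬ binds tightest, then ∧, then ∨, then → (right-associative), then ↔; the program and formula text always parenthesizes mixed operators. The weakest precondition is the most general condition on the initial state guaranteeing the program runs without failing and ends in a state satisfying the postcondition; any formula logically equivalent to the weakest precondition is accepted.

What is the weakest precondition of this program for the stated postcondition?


Working backward. After the program, the postcondition (pos - 3 ≤ acc + 3*acc + 8 ↔ pos - 9 ≥ -1) ↔ (acc + 4 = -5 → acc - 7 ≥ -5) must hold; in canonical form it is (pos ≤ 4*acc + 11 ↔ pos ≥ 8) ↔ (acc = -9 → acc ≥ 2).
Before pos := 3*acc - 4: (acc ≥ -15 ↔ 3*acc ≥ 12) ↔ (acc = -9 → acc ≥ 2)
Then branch requires (acc ≥ -15 ↔ 3*acc ≥ 12) ↔ (acc = -9 → acc ≥ 2); else branch requires (acc ≥ -15 ↔ 3*acc ≥ 12) ↔ (acc = -9 → acc ≥ 2).
Before the if: (2*pos ≥ 9 → ((acc ≥ -15 ↔ 3*acc ≥ 12) ↔ (acc = -9 → acc ≥ 2))) ∧ ((¬(2*pos ≥ 9)) → ((acc ≥ -15 ↔ 3*acc ≥ 12) ↔ (acc = -9 → acc ≥ 2)))
Before acc := 3*acc + 7: (2*pos ≥ 9 → ((3*acc ≥ -22 ↔ 9*acc ≥ -9) ↔ (3*acc = -16 → 3*acc ≥ -5))) ∧ ((¬(2*pos ≥ 9)) → ((3*acc ≥ -22 ↔ 9*acc ≥ -9) ↔ (3*acc = -16 → 3*acc ≥ -5)))
Answer: WP = (2*pos ≥ 9 → ((3*acc ≥ -22 ↔ 9*acc ≥ -9) ↔ (3*acc = -16 → 3*acc ≥ -5))) ∧ ((¬(2*pos ≥ 9)) → ((3*acc ≥ -22 ↔ 9*acc ≥ -9) ↔ (3*acc = -16 → 3*acc ≥ -5)))


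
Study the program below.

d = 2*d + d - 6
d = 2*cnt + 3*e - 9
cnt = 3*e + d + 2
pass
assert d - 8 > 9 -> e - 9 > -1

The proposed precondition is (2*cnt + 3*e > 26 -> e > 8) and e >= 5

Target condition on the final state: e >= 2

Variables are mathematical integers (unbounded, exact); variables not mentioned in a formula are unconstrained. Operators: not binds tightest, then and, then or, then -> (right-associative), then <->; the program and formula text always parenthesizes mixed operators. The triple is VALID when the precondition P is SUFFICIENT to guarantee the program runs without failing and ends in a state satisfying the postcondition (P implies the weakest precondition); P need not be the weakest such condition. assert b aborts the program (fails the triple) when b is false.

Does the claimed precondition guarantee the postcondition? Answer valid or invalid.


Working backward. After the program, e >= 2 must hold.
Before assert d - 8 > 9 -> e - 9 > -1: (d > 17 -> e > 8) and e >= 2
Before skip: (d > 17 -> e > 8) and e >= 2
Before cnt := 3*e + d + 2: (d > 17 -> e > 8) and e >= 2
Before d := 2*cnt + 3*e - 9: (2*cnt + 3*e > 26 -> e > 8) and e >= 2
Before d := 2*d + d - 6: (2*cnt + 3*e > 26 -> e > 8) and e >= 2
The weakest precondition is (2*cnt + 3*e > 26 -> e > 8) and e >= 2.
Check whether (2*cnt + 3*e > 26 -> e > 8) and e >= 5 implies it.
Every state satisfying the precondition satisfies the weakest precondition: the implication holds.
Answer: valid


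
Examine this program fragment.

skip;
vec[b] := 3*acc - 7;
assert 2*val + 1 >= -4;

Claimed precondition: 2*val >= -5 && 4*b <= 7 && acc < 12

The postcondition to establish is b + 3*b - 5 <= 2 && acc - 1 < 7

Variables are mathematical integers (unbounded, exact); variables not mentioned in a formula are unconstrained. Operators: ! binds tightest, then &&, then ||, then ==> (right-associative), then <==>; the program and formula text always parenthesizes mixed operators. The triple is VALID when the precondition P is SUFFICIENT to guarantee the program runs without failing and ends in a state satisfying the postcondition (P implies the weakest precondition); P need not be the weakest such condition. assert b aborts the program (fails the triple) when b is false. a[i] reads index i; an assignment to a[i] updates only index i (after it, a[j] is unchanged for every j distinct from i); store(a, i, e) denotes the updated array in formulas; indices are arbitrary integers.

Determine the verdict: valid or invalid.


Working backward. After the program, the postcondition b + 3*b - 5 <= 2 && acc - 1 < 7 must hold; in canonical form it is 4*b <= 7 && acc < 8.
Before assert 2*val + 1 >= -4: 2*val >= -5 && 4*b <= 7 && acc < 8
Before vec[b] := 3*acc - 7: 2*val >= -5 && 4*b <= 7 && acc < 8
Before skip: 2*val >= -5 && 4*b <= 7 && acc < 8
The weakest precondition is 2*val >= -5 && 4*b <= 7 && acc < 8.
Check whether 2*val >= -5 && 4*b <= 7 && acc < 12 implies it.
Countermodel: at the initial state acc = 8, b = 1, val = -2, the precondition holds but the weakest precondition fails.
Answer: invalid


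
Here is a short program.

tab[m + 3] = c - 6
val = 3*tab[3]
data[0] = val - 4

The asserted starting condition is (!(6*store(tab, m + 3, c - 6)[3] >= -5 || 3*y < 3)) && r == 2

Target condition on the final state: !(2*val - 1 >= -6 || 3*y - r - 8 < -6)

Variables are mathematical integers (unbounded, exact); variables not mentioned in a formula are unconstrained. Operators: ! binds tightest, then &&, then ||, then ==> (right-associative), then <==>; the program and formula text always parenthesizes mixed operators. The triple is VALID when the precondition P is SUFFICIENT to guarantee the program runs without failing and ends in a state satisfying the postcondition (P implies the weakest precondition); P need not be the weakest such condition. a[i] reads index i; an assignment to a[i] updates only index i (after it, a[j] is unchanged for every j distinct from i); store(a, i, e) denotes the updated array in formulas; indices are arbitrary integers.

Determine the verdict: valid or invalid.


Working backward. After the program, the postcondition !(2*val - 1 >= -6 || 3*y - r - 8 < -6) must hold; in canonical form it is !(2*val >= -5 || 3*y < r + 2).
Before data[0] := val - 4: !(2*val >= -5 || 3*y < r + 2)
Before val := 3*tab[3]: !(6*tab[3] >= -5 || 3*y < r + 2)
Before tab[m + 3] := c - 6: !(6*store(tab, m + 3, c - 6)[3] >= -5 || 3*y < r + 2)
The weakest precondition is !(6*store(tab, m + 3, c - 6)[3] >= -5 || 3*y < r + 2).
Check whether (!(6*store(tab, m + 3, c - 6)[3] >= -5 || 3*y < 3)) && r == 2 implies it.
Countermodel: at the initial state c = 5, m = -3, r = 2, tab = {[0] = -1, [3] = -1, elsewhere -1}, y = 1, the precondition holds but the weakest precondition fails.
Answer: invalid


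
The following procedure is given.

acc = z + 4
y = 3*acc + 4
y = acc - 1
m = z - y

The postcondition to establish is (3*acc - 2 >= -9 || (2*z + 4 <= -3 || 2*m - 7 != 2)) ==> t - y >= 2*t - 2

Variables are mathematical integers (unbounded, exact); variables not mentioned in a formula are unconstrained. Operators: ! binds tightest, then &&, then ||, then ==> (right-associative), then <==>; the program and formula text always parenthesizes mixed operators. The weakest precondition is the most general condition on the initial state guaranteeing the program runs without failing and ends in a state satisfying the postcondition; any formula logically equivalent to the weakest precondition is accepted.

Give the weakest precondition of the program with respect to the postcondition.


Working backward. After the program, the postcondition (3*acc - 2 >= -9 || (2*z + 4 <= -3 || 2*m - 7 != 2)) ==> t - y >= 2*t - 2 must hold; in canonical form it is (3*acc >= -7 || 2*z <= -7 || 2*m != 9) ==> t + y <= 2.
Before m := z - y: (3*acc >= -7 || 2*z <= -7 || 2*z != 2*y + 9) ==> t + y <= 2
Before y := acc - 1: (3*acc >= -7 || 2*z <= -7 || 2*z != 2*acc + 7) ==> acc + t <= 3
Before y := 3*acc + 4: (3*acc >= -7 || 2*z <= -7 || 2*z != 2*acc + 7) ==> acc + t <= 3
Before acc := z + 4: t + z <= -1
Answer: WP = t + z <= -1


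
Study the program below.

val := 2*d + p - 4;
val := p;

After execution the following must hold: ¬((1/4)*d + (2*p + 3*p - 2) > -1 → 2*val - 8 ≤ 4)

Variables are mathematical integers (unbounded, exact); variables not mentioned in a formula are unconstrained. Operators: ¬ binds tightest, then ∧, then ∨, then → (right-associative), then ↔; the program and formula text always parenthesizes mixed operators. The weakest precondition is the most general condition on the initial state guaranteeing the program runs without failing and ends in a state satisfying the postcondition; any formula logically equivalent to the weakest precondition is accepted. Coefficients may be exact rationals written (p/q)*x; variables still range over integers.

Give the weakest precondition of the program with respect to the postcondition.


Working backward. After the program, the postcondition ¬((1/4)*d + (2*p + 3*p - 2) > -1 → 2*val - 8 ≤ 4) must hold; in canonical form it is ¬((1/4)*d + 5*p > 1 → 2*val ≤ 12).
Before val := p: ¬((1/4)*d + 5*p > 1 → 2*p ≤ 12)
Before val := 2*d + p - 4: ¬((1/4)*d + 5*p > 1 → 2*p ≤ 12)
Answer: WP = ¬((1/4)*d + 5*p > 1 → 2*p ≤ 12)


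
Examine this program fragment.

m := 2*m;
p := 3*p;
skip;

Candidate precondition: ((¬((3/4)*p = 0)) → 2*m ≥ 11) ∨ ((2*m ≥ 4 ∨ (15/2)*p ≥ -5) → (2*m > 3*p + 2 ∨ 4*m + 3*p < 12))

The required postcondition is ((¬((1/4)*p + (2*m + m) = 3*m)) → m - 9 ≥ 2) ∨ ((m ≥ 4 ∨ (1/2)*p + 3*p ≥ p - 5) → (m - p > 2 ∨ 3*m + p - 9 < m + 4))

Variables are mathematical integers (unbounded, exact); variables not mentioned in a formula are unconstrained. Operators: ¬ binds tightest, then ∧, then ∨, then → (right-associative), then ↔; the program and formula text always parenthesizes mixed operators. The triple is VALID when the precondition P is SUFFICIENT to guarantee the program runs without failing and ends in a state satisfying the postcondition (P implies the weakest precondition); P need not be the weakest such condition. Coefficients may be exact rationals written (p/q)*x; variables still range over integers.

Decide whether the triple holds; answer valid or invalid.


Working backward. After the program, the postcondition ((¬((1/4)*p + (2*m + m) = 3*m)) → m - 9 ≥ 2) ∨ ((m ≥ 4 ∨ (1/2)*p + 3*p ≥ p - 5) → (m - p > 2 ∨ 3*m + p - 9 < m + 4)) must hold; in canonical form it is ((¬((1/4)*p = 0)) → m ≥ 11) ∨ ((m ≥ 4 ∨ (5/2)*p ≥ -5) → (m > p + 2 ∨ 2*m + p < 13)).
Before skip: ((¬((1/4)*p = 0)) → m ≥ 11) ∨ ((m ≥ 4 ∨ (5/2)*p ≥ -5) → (m > p + 2 ∨ 2*m + p < 13))
Before p := 3*p: ((¬((3/4)*p = 0)) → m ≥ 11) ∨ ((m ≥ 4 ∨ (15/2)*p ≥ -5) → (m > 3*p + 2 ∨ 2*m + 3*p < 13))
Before m := 2*m: ((¬((3/4)*p = 0)) → 2*m ≥ 11) ∨ ((2*m ≥ 4 ∨ (15/2)*p ≥ -5) → (2*m > 3*p + 2 ∨ 4*m + 3*p < 13))
The weakest precondition is ((¬((3/4)*p = 0)) → 2*m ≥ 11) ∨ ((2*m ≥ 4 ∨ (15/2)*p ≥ -5) → (2*m > 3*p + 2 ∨ 4*m + 3*p < 13)).
Check whether ((¬((3/4)*p = 0)) → 2*m ≥ 11) ∨ ((2*m ≥ 4 ∨ (15/2)*p ≥ -5) → (2*m > 3*p + 2 ∨ 4*m + 3*p < 12)) implies it.
Every state satisfying the precondition satisfies the weakest precondition: the implication holds.
Answer: valid


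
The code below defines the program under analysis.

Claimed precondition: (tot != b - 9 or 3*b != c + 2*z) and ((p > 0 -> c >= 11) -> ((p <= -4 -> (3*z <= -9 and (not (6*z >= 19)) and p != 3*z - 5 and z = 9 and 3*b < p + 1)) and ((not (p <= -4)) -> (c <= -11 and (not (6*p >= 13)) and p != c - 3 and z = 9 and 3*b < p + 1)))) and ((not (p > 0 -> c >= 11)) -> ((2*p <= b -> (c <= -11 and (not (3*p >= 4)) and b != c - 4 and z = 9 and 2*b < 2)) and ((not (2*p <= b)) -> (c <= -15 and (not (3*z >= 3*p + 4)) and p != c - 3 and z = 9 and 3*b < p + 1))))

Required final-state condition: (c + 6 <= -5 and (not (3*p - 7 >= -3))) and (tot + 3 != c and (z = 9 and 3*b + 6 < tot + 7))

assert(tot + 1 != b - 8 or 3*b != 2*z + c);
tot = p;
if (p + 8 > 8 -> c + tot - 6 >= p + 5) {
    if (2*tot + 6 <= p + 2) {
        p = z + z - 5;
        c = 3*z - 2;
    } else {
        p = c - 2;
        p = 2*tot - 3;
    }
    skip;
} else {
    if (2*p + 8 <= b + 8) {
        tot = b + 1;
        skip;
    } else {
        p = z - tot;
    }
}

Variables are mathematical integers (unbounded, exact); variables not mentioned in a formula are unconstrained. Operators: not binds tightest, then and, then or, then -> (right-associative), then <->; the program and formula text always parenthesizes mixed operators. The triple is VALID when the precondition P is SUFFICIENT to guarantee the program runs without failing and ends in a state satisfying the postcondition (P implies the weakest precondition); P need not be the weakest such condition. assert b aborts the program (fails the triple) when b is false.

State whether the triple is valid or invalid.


Working backward. After the program, the postcondition (c + 6 <= -5 and (not (3*p - 7 >= -3))) and (tot + 3 != c and (z = 9 and 3*b + 6 < tot + 7)) must hold; in canonical form it is c <= -11 and (not (3*p >= 4)) and tot != c - 3 and z = 9 and 3*b < tot + 1.
Then branch requires (2*tot <= p - 4 -> (3*z <= -9 and (not (6*z >= 19)) and tot != 3*z - 5 and z = 9 and 3*b < tot + 1)) and ((not (2*tot <= p - 4)) -> (c <= -11 and (not (6*tot >= 13)) and tot != c - 3 and z = 9 and 3*b < tot + 1)); else branch requires (2*p <= b -> (c <= -11 and (not (3*p >= 4)) and b != c - 4 and z = 9 and 2*b < 2)) and ((not (2*p <= b)) -> (c <= -11 and (not (3*z >= 3*tot + 4)) and tot != c - 3 and z = 9 and 3*b < tot + 1)).
Before the if: ((p > 0 -> c + tot >= p + 11) -> ((2*tot <= p - 4 -> (3*z <= -9 and (not (6*z >= 19)) and tot != 3*z - 5 and z = 9 and 3*b < tot + 1)) and ((not (2*tot <= p - 4)) -> (c <= -11 and (not (6*tot >= 13)) and tot != c - 3 and z = 9 and 3*b < tot + 1)))) and ((not (p > 0 -> c + tot >= p + 11)) -> ((2*p <= b -> (c <= -11 and (not (3*p >= 4)) and b != c - 4 and z = 9 and 2*b < 2)) and ((not (2*p <= b)) -> (c <= -11 and (not (3*z >= 3*tot + 4)) and tot != c - 3 and z = 9 and 3*b < tot + 1))))
Before tot := p: ((p > 0 -> c >= 11) -> ((p <= -4 -> (3*z <= -9 and (not (6*z >= 19)) and p != 3*z - 5 and z = 9 and 3*b < p + 1)) and ((not (p <= -4)) -> (c <= -11 and (not (6*p >= 13)) and p != c - 3 and z = 9 and 3*b < p + 1)))) and ((not (p > 0 -> c >= 11)) -> ((2*p <= b -> (c <= -11 and (not (3*p >= 4)) and b != c - 4 and z = 9 and 2*b < 2)) and ((not (2*p <= b)) -> (c <= -11 and (not (3*z >= 3*p + 4)) and p != c - 3 and z = 9 and 3*b < p + 1))))
Before assert tot + 1 != b - 8 or 3*b != 2*z + c: (tot != b - 9 or 3*b != c + 2*z) and ((p > 0 -> c >= 11) -> ((p <= -4 -> (3*z <= -9 and (not (6*z >= 19)) and p != 3*z - 5 and z = 9 and 3*b < p + 1)) and ((not (p <= -4)) -> (c <= -11 and (not (6*p >= 13)) and p != c - 3 and z = 9 and 3*b < p + 1)))) and ((not (p > 0 -> c >= 11)) -> ((2*p <= b -> (c <= -11 and (not (3*p >= 4)) and b != c - 4 and z = 9 and 2*b < 2)) and ((not (2*p <= b)) -> (c <= -11 and (not (3*z >= 3*p + 4)) and p != c - 3 and z = 9 and 3*b < p + 1))))
The weakest precondition is (tot != b - 9 or 3*b != c + 2*z) and ((p > 0 -> c >= 11) -> ((p <= -4 -> (3*z <= -9 and (not (6*z >= 19)) and p != 3*z - 5 and z = 9 and 3*b < p + 1)) and ((not (p <= -4)) -> (c <= -11 and (not (6*p >= 13)) and p != c - 3 and z = 9 and 3*b < p + 1)))) and ((not (p > 0 -> c >= 11)) -> ((2*p <= b -> (c <= -11 and (not (3*p >= 4)) and b != c - 4 and z = 9 and 2*b < 2)) and ((not (2*p <= b)) -> (c <= -11 and (not (3*z >= 3*p + 4)) and p != c - 3 and z = 9 and 3*b < p + 1)))).
Check whether (tot != b - 9 or 3*b != c + 2*z) and ((p > 0 -> c >= 11) -> ((p <= -4 -> (3*z <= -9 and (not (6*z >= 19)) and p != 3*z - 5 and z = 9 and 3*b < p + 1)) and ((not (p <= -4)) -> (c <= -11 and (not (6*p >= 13)) and p != c - 3 and z = 9 and 3*b < p + 1)))) and ((not (p > 0 -> c >= 11)) -> ((2*p <= b -> (c <= -11 and (not (3*p >= 4)) and b != c - 4 and z = 9 and 2*b < 2)) and ((not (2*p <= b)) -> (c <= -15 and (not (3*z >= 3*p + 4)) and p != c - 3 and z = 9 and 3*b < p + 1)))) implies it.
Every state satisfying the precondition satisfies the weakest precondition: the implication holds.
Answer: valid


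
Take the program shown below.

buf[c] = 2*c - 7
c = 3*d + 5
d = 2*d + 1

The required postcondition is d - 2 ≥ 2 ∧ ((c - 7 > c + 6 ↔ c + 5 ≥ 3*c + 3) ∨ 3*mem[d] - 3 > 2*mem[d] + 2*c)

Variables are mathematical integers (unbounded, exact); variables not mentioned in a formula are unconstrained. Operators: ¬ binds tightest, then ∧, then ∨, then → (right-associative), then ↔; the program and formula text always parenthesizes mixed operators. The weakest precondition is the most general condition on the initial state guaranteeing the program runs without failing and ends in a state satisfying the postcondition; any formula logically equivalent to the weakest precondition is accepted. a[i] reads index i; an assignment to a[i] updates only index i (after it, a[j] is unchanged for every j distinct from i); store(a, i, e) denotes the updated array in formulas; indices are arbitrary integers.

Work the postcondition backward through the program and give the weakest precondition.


Working backward. After the program, the postcondition d - 2 ≥ 2 ∧ ((c - 7 > c + 6 ↔ c + 5 ≥ 3*c + 3) ∨ 3*mem[d] - 3 > 2*mem[d] + 2*c) must hold; in canonical form it is d ≥ 4 ∧ ((¬(2*c ≤ 2)) ∨ mem[d] > 2*c + 3).
Before d := 2*d + 1: 2*d ≥ 3 ∧ ((¬(2*c ≤ 2)) ∨ mem[2*d + 1] > 2*c + 3)
Before c := 3*d + 5: 2*d ≥ 3 ∧ ((¬(6*d ≤ -8)) ∨ mem[2*d + 1] > 6*d + 13)
Before buf[c] := 2*c - 7: 2*d ≥ 3 ∧ ((¬(6*d ≤ -8)) ∨ mem[2*d + 1] > 6*d + 13)
Answer: WP = 2*d ≥ 3 ∧ ((¬(6*d ≤ -8)) ∨ mem[2*d + 1] > 6*d + 13)


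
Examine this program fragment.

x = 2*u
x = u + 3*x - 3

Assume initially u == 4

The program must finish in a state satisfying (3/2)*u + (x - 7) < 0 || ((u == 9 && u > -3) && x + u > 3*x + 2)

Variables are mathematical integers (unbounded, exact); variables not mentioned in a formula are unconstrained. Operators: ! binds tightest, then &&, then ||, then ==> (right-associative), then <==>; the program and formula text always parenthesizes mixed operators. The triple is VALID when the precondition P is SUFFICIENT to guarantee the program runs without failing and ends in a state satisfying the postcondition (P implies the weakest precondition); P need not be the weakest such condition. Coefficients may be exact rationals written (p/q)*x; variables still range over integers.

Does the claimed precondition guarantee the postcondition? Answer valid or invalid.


Working backward. After the program, the postcondition (3/2)*u + (x - 7) < 0 || ((u == 9 && u > -3) && x + u > 3*x + 2) must hold; in canonical form it is (3/2)*u + x < 7 || (u == 9 && u > -3 && u > 2*x + 2).
Before x := u + 3*x - 3: (5/2)*u + 3*x < 10 || (u == 9 && u > -3 && u + 6*x < 4)
Before x := 2*u: (17/2)*u < 10 || (u == 9 && u > -3 && 13*u < 4)
The weakest precondition is (17/2)*u < 10 || (u == 9 && u > -3 && 13*u < 4).
Check whether u == 4 implies it.
Countermodel: at the initial state u = 4, the precondition holds but the weakest precondition fails.
Answer: invalid


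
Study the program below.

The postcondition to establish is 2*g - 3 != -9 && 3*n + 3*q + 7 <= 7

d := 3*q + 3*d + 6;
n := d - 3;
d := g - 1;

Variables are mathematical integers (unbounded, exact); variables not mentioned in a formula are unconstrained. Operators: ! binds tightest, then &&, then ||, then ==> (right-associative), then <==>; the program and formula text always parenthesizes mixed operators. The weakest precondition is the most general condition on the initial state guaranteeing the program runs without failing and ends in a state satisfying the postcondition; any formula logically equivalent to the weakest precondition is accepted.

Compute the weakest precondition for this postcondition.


Working backward. After the program, the postcondition 2*g - 3 != -9 && 3*n + 3*q + 7 <= 7 must hold; in canonical form it is 2*g != -6 && 3*n + 3*q <= 0.
Before d := g - 1: 2*g != -6 && 3*n + 3*q <= 0
Before n := d - 3: 2*g != -6 && 3*d + 3*q <= 9
Before d := 3*q + 3*d + 6: 2*g != -6 && 9*d + 12*q <= -9
Answer: WP = 2*g != -6 && 9*d + 12*q <= -9


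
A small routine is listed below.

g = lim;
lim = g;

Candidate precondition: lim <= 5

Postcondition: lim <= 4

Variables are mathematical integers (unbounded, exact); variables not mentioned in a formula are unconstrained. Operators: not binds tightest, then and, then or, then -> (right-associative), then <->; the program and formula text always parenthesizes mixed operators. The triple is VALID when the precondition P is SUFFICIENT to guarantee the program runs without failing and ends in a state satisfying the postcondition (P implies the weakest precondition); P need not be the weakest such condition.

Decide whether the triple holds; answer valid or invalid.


Working backward. After the program, lim <= 4 must hold.
Before lim := g: g <= 4
Before g := lim: lim <= 4
The weakest precondition is lim <= 4.
Check whether lim <= 5 implies it.
Countermodel: at the initial state lim = 5, the precondition holds but the weakest precondition fails.
Answer: invalid


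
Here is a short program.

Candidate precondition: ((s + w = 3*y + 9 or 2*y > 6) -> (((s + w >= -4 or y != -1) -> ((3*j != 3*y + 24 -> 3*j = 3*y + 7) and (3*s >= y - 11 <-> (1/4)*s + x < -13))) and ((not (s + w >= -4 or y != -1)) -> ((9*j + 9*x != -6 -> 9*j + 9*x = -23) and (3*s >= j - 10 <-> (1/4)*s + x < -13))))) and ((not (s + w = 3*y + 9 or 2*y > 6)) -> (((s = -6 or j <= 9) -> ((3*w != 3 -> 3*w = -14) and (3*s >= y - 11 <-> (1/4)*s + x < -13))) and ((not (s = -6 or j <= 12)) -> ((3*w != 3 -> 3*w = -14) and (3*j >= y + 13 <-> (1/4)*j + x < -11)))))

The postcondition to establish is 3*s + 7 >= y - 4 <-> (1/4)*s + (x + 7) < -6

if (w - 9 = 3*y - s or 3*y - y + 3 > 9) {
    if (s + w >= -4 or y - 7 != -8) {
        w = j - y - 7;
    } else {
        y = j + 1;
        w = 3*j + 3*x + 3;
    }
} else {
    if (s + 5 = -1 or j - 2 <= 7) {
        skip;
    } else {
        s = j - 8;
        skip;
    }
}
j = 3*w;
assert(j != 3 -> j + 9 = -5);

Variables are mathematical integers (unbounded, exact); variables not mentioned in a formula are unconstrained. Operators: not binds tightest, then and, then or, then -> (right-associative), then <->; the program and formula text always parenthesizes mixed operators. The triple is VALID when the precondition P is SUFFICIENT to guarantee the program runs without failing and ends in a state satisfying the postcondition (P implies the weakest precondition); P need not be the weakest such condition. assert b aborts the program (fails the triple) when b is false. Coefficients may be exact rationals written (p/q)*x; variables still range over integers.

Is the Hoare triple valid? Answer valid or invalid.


Working backward. After the program, the postcondition 3*s + 7 >= y - 4 <-> (1/4)*s + (x + 7) < -6 must hold; in canonical form it is 3*s >= y - 11 <-> (1/4)*s + x < -13.
Before assert j != 3 -> j + 9 = -5: (j != 3 -> j = -14) and (3*s >= y - 11 <-> (1/4)*s + x < -13)
Before j := 3*w: (3*w != 3 -> 3*w = -14) and (3*s >= y - 11 <-> (1/4)*s + x < -13)
Then branch requires ((s + w >= -4 or y != -1) -> ((3*j != 3*y + 24 -> 3*j = 3*y + 7) and (3*s >= y - 11 <-> (1/4)*s + x < -13))) and ((not (s + w >= -4 or y != -1)) -> ((9*j + 9*x != -6 -> 9*j + 9*x = -23) and (3*s >= j - 10 <-> (1/4)*s + x < -13))); else branch requires ((s = -6 or j <= 9) -> ((3*w != 3 -> 3*w = -14) and (3*s >= y - 11 <-> (1/4)*s + x < -13))) and ((not (s = -6 or j <= 9)) -> ((3*w != 3 -> 3*w = -14) and (3*j >= y + 13 <-> (1/4)*j + x < -11))).
Before the if: ((s + w = 3*y + 9 or 2*y > 6) -> (((s + w >= -4 or y != -1) -> ((3*j != 3*y + 24 -> 3*j = 3*y + 7) and (3*s >= y - 11 <-> (1/4)*s + x < -13))) and ((not (s + w >= -4 or y != -1)) -> ((9*j + 9*x != -6 -> 9*j + 9*x = -23) and (3*s >= j - 10 <-> (1/4)*s + x < -13))))) and ((not (s + w = 3*y + 9 or 2*y > 6)) -> (((s = -6 or j <= 9) -> ((3*w != 3 -> 3*w = -14) and (3*s >= y - 11 <-> (1/4)*s + x < -13))) and ((not (s = -6 or j <= 9)) -> ((3*w != 3 -> 3*w = -14) and (3*j >= y + 13 <-> (1/4)*j + x < -11)))))
The weakest precondition is ((s + w = 3*y + 9 or 2*y > 6) -> (((s + w >= -4 or y != -1) -> ((3*j != 3*y + 24 -> 3*j = 3*y + 7) and (3*s >= y - 11 <-> (1/4)*s + x < -13))) and ((not (s + w >= -4 or y != -1)) -> ((9*j + 9*x != -6 -> 9*j + 9*x = -23) and (3*s >= j - 10 <-> (1/4)*s + x < -13))))) and ((not (s + w = 3*y + 9 or 2*y > 6)) -> (((s = -6 or j <= 9) -> ((3*w != 3 -> 3*w = -14) and (3*s >= y - 11 <-> (1/4)*s + x < -13))) and ((not (s = -6 or j <= 9)) -> ((3*w != 3 -> 3*w = -14) and (3*j >= y + 13 <-> (1/4)*j + x < -11))))).
Check whether ((s + w = 3*y + 9 or 2*y > 6) -> (((s + w >= -4 or y != -1) -> ((3*j != 3*y + 24 -> 3*j = 3*y + 7) and (3*s >= y - 11 <-> (1/4)*s + x < -13))) and ((not (s + w >= -4 or y != -1)) -> ((9*j + 9*x != -6 -> 9*j + 9*x = -23) and (3*s >= j - 10 <-> (1/4)*s + x < -13))))) and ((not (s + w = 3*y + 9 or 2*y > 6)) -> (((s = -6 or j <= 9) -> ((3*w != 3 -> 3*w = -14) and (3*s >= y - 11 <-> (1/4)*s + x < -13))) and ((not (s = -6 or j <= 12)) -> ((3*w != 3 -> 3*w = -14) and (3*j >= y + 13 <-> (1/4)*j + x < -11))))) implies it.
Countermodel: at the initial state j = 11, s = -7, w = 0, x = -14, y = 0, the precondition holds but the weakest precondition fails.
Answer: invalid


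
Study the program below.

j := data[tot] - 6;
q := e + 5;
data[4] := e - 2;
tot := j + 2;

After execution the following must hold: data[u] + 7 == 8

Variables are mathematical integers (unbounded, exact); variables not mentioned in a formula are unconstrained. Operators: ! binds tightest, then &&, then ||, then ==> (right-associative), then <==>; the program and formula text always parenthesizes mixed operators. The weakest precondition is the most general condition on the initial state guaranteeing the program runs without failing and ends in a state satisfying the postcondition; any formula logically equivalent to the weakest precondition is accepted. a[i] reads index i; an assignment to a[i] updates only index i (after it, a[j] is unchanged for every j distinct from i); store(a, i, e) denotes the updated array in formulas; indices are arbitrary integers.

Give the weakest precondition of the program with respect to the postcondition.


Working backward. After the program, the postcondition data[u] + 7 == 8 must hold; in canonical form it is data[u] == 1.
Before tot := j + 2: data[u] == 1
Before data[4] := e - 2: store(data, 4, e - 2)[u] == 1
Before q := e + 5: store(data, 4, e - 2)[u] == 1
Before j := data[tot] - 6: store(data, 4, e - 2)[u] == 1
Answer: WP = store(data, 4, e - 2)[u] == 1


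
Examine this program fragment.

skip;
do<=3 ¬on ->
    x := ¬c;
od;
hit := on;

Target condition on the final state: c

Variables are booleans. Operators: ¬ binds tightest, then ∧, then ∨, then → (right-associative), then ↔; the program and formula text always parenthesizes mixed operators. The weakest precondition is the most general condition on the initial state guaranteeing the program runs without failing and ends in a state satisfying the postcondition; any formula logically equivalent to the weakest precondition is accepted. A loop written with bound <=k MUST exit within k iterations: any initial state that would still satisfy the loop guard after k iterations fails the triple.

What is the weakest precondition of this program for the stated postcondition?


Working backward. After the program, c must hold.
Before hit := on: c
Before the loop (bound <=3), unroll the exhaustion recursion (WP_0 = exit-now case; WP_j = one more guarded iteration, up to j = 3):
  WP_0: on ∧ c
  WP_1: ((¬on) → (on ∧ c)) ∧ (on → c)
  WP_2: ((¬on) → (((¬on) → (on ∧ c)) ∧ (on → c))) ∧ (on → c)
  WP_3: ((¬on) → (((¬on) → (((¬on) → (on ∧ c)) ∧ (on → c))) ∧ (on → c))) ∧ (on → c)
So before the loop: ((¬on) → (((¬on) → (((¬on) → (on ∧ c)) ∧ (on → c))) ∧ (on → c))) ∧ (on → c)
Before skip: ((¬on) → (((¬on) → (((¬on) → (on ∧ c)) ∧ (on → c))) ∧ (on → c))) ∧ (on → c)
Answer: WP = ((¬on) → (((¬on) → (((¬on) → (on ∧ c)) ∧ (on → c))) ∧ (on → c))) ∧ (on → c)
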